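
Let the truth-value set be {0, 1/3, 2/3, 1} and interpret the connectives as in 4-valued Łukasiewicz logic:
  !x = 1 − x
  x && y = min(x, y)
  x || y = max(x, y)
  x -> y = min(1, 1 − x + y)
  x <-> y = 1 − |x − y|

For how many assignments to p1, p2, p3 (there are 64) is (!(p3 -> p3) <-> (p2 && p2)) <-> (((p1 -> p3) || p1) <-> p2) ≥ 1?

value 1: 3 assignments (counts)
value 2/3: 26 assignments
value 1/3: 9 assignments
value 0: 26 assignments
So 3 of the 64 assignments meet the threshold.

3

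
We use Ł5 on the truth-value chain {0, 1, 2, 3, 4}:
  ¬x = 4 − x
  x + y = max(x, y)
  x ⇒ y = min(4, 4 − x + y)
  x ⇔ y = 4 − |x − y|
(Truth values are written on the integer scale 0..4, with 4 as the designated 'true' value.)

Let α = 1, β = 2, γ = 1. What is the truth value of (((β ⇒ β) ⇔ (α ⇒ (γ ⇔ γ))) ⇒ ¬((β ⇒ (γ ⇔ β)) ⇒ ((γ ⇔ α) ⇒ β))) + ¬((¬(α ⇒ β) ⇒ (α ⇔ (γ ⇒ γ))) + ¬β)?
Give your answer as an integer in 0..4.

2

β ⇒ β = 2 ⇒ 2 = 4
γ ⇔ γ = 1 ⇔ 1 = 4
α ⇒ (γ ⇔ γ) = 1 ⇒ 4 = 4
(β ⇒ β) ⇔ (α ⇒ (γ ⇔ γ)) = 4 ⇔ 4 = 4
γ ⇔ β = 1 ⇔ 2 = 3
β ⇒ (γ ⇔ β) = 2 ⇒ 3 = 4
γ ⇔ α = 1 ⇔ 1 = 4
(γ ⇔ α) ⇒ β = 4 ⇒ 2 = 2
(β ⇒ (γ ⇔ β)) ⇒ ((γ ⇔ α) ⇒ β) = 4 ⇒ 2 = 2
¬((β ⇒ (γ ⇔ β)) ⇒ ((γ ⇔ α) ⇒ β)) = ¬2 = 2
((β ⇒ β) ⇔ (α ⇒ (γ ⇔ γ))) ⇒ ¬((β ⇒ (γ ⇔ β)) ⇒ ((γ ⇔ α) ⇒ β)) = 4 ⇒ 2 = 2
α ⇒ β = 1 ⇒ 2 = 4
¬(α ⇒ β) = ¬4 = 0
γ ⇒ γ = 1 ⇒ 1 = 4
α ⇔ (γ ⇒ γ) = 1 ⇔ 4 = 1
¬(α ⇒ β) ⇒ (α ⇔ (γ ⇒ γ)) = 0 ⇒ 1 = 4
¬β = ¬2 = 2
(¬(α ⇒ β) ⇒ (α ⇔ (γ ⇒ γ))) + ¬β = 4 + 2 = 4
¬((¬(α ⇒ β) ⇒ (α ⇔ (γ ⇒ γ))) + ¬β) = ¬4 = 0
(((β ⇒ β) ⇔ (α ⇒ (γ ⇔ γ))) ⇒ ¬((β ⇒ (γ ⇔ β)) ⇒ ((γ ⇔ α) ⇒ β))) + ¬((¬(α ⇒ β) ⇒ (α ⇔ (γ ⇒ γ))) + ¬β) = 2 + 0 = 2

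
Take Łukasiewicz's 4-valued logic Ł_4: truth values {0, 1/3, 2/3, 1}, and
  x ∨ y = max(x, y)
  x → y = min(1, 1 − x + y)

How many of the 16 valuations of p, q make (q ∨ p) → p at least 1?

10

p = 0, q = 0 ↦ 1  ≥
p = 0, q = 1/3 ↦ 2/3  <
p = 0, q = 2/3 ↦ 1/3  <
p = 0, q = 1 ↦ 0  <
p = 1/3, q = 0 ↦ 1  ≥
p = 1/3, q = 1/3 ↦ 1  ≥
p = 1/3, q = 2/3 ↦ 2/3  <
p = 1/3, q = 1 ↦ 1/3  <
p = 2/3, q = 0 ↦ 1  ≥
p = 2/3, q = 1/3 ↦ 1  ≥
p = 2/3, q = 2/3 ↦ 1  ≥
p = 2/3, q = 1 ↦ 2/3  <
p = 1, q = 0 ↦ 1  ≥
p = 1, q = 1/3 ↦ 1  ≥
p = 1, q = 2/3 ↦ 1  ≥
p = 1, q = 1 ↦ 1  ≥
So 10 of the 16 assignments meet the threshold.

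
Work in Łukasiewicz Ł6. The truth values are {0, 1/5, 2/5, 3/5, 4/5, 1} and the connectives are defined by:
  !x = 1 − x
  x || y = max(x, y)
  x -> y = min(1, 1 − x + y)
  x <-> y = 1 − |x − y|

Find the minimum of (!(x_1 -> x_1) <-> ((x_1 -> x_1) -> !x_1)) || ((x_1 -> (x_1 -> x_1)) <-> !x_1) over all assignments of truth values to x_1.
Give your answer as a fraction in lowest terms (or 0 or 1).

Take x_1 = 2/5:
x_1 -> x_1 = 2/5 -> 2/5 = 1
!(x_1 -> x_1) = !1 = 0
x_1 -> x_1 = 2/5 -> 2/5 = 1
!x_1 = !2/5 = 3/5
(x_1 -> x_1) -> !x_1 = 1 -> 3/5 = 3/5
!(x_1 -> x_1) <-> ((x_1 -> x_1) -> !x_1) = 0 <-> 3/5 = 2/5
x_1 -> x_1 = 2/5 -> 2/5 = 1
x_1 -> (x_1 -> x_1) = 2/5 -> 1 = 1
!x_1 = !2/5 = 3/5
(x_1 -> (x_1 -> x_1)) <-> !x_1 = 1 <-> 3/5 = 3/5
(!(x_1 -> x_1) <-> ((x_1 -> x_1) -> !x_1)) || ((x_1 -> (x_1 -> x_1)) <-> !x_1) = 2/5 || 3/5 = 3/5
No assignment yields a value below 3/5, so this is the minimum.

3/5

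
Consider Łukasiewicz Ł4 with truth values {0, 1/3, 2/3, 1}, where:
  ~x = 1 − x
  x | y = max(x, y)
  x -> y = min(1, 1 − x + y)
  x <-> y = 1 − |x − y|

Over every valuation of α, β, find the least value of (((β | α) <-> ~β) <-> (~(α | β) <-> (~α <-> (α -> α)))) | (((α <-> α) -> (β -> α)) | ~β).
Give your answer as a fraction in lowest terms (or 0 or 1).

Take α = 0, β = 2/3:
β | α = 2/3 | 0 = 2/3
~β = ~2/3 = 1/3
(β | α) <-> ~β = 2/3 <-> 1/3 = 2/3
α | β = 0 | 2/3 = 2/3
~(α | β) = ~2/3 = 1/3
~α = ~0 = 1
α -> α = 0 -> 0 = 1
~α <-> (α -> α) = 1 <-> 1 = 1
~(α | β) <-> (~α <-> (α -> α)) = 1/3 <-> 1 = 1/3
((β | α) <-> ~β) <-> (~(α | β) <-> (~α <-> (α -> α))) = 2/3 <-> 1/3 = 2/3
α <-> α = 0 <-> 0 = 1
β -> α = 2/3 -> 0 = 1/3
(α <-> α) -> (β -> α) = 1 -> 1/3 = 1/3
~β = ~2/3 = 1/3
((α <-> α) -> (β -> α)) | ~β = 1/3 | 1/3 = 1/3
(((β | α) <-> ~β) <-> (~(α | β) <-> (~α <-> (α -> α)))) | (((α <-> α) -> (β -> α)) | ~β) = 2/3 | 1/3 = 2/3
No assignment yields a value below 2/3, so this is the minimum.

2/3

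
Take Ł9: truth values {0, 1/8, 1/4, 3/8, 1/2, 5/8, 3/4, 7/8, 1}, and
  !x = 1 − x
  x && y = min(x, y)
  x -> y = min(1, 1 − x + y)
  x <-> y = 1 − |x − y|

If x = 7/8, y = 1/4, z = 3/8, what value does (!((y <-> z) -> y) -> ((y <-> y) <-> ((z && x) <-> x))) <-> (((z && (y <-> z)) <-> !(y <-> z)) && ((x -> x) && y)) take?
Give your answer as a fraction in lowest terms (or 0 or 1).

y <-> z = 1/4 <-> 3/8 = 7/8
(y <-> z) -> y = 7/8 -> 1/4 = 3/8
!((y <-> z) -> y) = !3/8 = 5/8
y <-> y = 1/4 <-> 1/4 = 1
z && x = 3/8 && 7/8 = 3/8
(z && x) <-> x = 3/8 <-> 7/8 = 1/2
(y <-> y) <-> ((z && x) <-> x) = 1 <-> 1/2 = 1/2
!((y <-> z) -> y) -> ((y <-> y) <-> ((z && x) <-> x)) = 5/8 -> 1/2 = 7/8
y <-> z = 1/4 <-> 3/8 = 7/8
z && (y <-> z) = 3/8 && 7/8 = 3/8
y <-> z = 1/4 <-> 3/8 = 7/8
!(y <-> z) = !7/8 = 1/8
(z && (y <-> z)) <-> !(y <-> z) = 3/8 <-> 1/8 = 3/4
x -> x = 7/8 -> 7/8 = 1
(x -> x) && y = 1 && 1/4 = 1/4
((z && (y <-> z)) <-> !(y <-> z)) && ((x -> x) && y) = 3/4 && 1/4 = 1/4
(!((y <-> z) -> y) -> ((y <-> y) <-> ((z && x) <-> x))) <-> (((z && (y <-> z)) <-> !(y <-> z)) && ((x -> x) && y)) = 7/8 <-> 1/4 = 3/8

3/8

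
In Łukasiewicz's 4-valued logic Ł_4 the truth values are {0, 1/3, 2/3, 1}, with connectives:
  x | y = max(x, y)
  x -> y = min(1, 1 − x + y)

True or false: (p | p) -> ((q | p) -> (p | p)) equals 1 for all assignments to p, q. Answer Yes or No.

p = 0, q = 0 ↦ 1
p = 0, q = 1/3 ↦ 1
p = 0, q = 2/3 ↦ 1
p = 0, q = 1 ↦ 1
p = 1/3, q = 0 ↦ 1
p = 1/3, q = 1/3 ↦ 1
p = 1/3, q = 2/3 ↦ 1
p = 1/3, q = 1 ↦ 1
p = 2/3, q = 0 ↦ 1
p = 2/3, q = 1/3 ↦ 1
p = 2/3, q = 2/3 ↦ 1
p = 2/3, q = 1 ↦ 1
p = 1, q = 0 ↦ 1
p = 1, q = 1/3 ↦ 1
p = 1, q = 2/3 ↦ 1
p = 1, q = 1 ↦ 1
Every assignment gives a value ≥ 1.

Yes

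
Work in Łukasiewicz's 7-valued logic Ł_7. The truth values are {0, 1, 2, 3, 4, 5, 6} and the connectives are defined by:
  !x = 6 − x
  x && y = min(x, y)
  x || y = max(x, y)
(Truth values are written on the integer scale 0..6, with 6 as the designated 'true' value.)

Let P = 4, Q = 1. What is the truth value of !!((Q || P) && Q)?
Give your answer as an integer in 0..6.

1

Q || P = 1 || 4 = 4
(Q || P) && Q = 4 && 1 = 1
!((Q || P) && Q) = !1 = 5
!!((Q || P) && Q) = !5 = 1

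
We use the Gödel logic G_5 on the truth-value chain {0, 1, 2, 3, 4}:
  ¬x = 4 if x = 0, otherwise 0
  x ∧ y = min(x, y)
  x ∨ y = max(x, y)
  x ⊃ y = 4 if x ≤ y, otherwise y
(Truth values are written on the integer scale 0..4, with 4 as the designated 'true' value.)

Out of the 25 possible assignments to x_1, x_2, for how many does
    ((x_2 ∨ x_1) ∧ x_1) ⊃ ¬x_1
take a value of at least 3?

value 4: 5 assignments (counts)
value 0: 20 assignments
So 5 of the 25 assignments meet the threshold.

5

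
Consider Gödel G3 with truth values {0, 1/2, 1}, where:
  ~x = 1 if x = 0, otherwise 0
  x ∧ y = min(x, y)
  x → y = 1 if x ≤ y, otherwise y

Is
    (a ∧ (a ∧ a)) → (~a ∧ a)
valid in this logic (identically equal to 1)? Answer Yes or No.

Counterexample: take a = 1/2.
a ∧ a = 1/2 ∧ 1/2 = 1/2
a ∧ (a ∧ a) = 1/2 ∧ 1/2 = 1/2
~a = ~1/2 = 0
~a ∧ a = 0 ∧ 1/2 = 0
(a ∧ (a ∧ a)) → (~a ∧ a) = 1/2 → 0 = 0
This gives 0 ≠ 1.

No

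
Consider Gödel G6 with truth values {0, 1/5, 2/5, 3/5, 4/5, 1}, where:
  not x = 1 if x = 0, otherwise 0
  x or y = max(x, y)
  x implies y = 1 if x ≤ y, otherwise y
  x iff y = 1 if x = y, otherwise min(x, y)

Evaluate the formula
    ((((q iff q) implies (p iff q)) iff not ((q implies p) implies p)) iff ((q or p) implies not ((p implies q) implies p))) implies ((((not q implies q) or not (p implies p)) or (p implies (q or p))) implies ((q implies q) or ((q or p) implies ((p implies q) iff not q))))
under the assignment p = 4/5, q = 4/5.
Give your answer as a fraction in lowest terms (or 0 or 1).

1

q iff q = 4/5 iff 4/5 = 1
p iff q = 4/5 iff 4/5 = 1
(q iff q) implies (p iff q) = 1 implies 1 = 1
q implies p = 4/5 implies 4/5 = 1
(q implies p) implies p = 1 implies 4/5 = 4/5
not ((q implies p) implies p) = not 4/5 = 0
((q iff q) implies (p iff q)) iff not ((q implies p) implies p) = 1 iff 0 = 0
q or p = 4/5 or 4/5 = 4/5
p implies q = 4/5 implies 4/5 = 1
(p implies q) implies p = 1 implies 4/5 = 4/5
not ((p implies q) implies p) = not 4/5 = 0
(q or p) implies not ((p implies q) implies p) = 4/5 implies 0 = 0
(((q iff q) implies (p iff q)) iff not ((q implies p) implies p)) iff ((q or p) implies not ((p implies q) implies p)) = 0 iff 0 = 1
not q = not 4/5 = 0
not q implies q = 0 implies 4/5 = 1
p implies p = 4/5 implies 4/5 = 1
not (p implies p) = not 1 = 0
(not q implies q) or not (p implies p) = 1 or 0 = 1
q or p = 4/5 or 4/5 = 4/5
p implies (q or p) = 4/5 implies 4/5 = 1
((not q implies q) or not (p implies p)) or (p implies (q or p)) = 1 or 1 = 1
q implies q = 4/5 implies 4/5 = 1
q or p = 4/5 or 4/5 = 4/5
p implies q = 4/5 implies 4/5 = 1
not q = not 4/5 = 0
(p implies q) iff not q = 1 iff 0 = 0
(q or p) implies ((p implies q) iff not q) = 4/5 implies 0 = 0
(q implies q) or ((q or p) implies ((p implies q) iff not q)) = 1 or 0 = 1
(((not q implies q) or not (p implies p)) or (p implies (q or p))) implies ((q implies q) or ((q or p) implies ((p implies q) iff not q))) = 1 implies 1 = 1
((((q iff q) implies (p iff q)) iff not ((q implies p) implies p)) iff ((q or p) implies not ((p implies q) implies p))) implies ((((not q implies q) or not (p implies p)) or (p implies (q or p))) implies ((q implies q) or ((q or p) implies ((p implies q) iff not q)))) = 1 implies 1 = 1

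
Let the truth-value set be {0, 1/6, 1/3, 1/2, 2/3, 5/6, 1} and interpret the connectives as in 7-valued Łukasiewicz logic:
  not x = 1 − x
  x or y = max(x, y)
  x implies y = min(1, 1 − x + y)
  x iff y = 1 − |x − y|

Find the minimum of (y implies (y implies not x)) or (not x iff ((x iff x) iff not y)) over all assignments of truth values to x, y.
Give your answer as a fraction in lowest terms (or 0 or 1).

Take x = 1/2, y = 1:
not x = not 1/2 = 1/2
y implies not x = 1 implies 1/2 = 1/2
y implies (y implies not x) = 1 implies 1/2 = 1/2
not x = not 1/2 = 1/2
x iff x = 1/2 iff 1/2 = 1
not y = not 1 = 0
(x iff x) iff not y = 1 iff 0 = 0
not x iff ((x iff x) iff not y) = 1/2 iff 0 = 1/2
(y implies (y implies not x)) or (not x iff ((x iff x) iff not y)) = 1/2 or 1/2 = 1/2
No assignment yields a value below 1/2, so this is the minimum.

1/2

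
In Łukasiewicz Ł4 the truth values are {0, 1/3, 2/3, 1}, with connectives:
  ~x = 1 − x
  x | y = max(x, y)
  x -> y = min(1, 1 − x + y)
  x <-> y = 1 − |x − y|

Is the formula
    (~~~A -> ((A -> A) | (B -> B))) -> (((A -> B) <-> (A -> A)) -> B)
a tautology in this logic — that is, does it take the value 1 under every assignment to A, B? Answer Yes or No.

No

Counterexample: take A = 0, B = 0.
~A = ~0 = 1
~~A = ~1 = 0
~~~A = ~0 = 1
A -> A = 0 -> 0 = 1
B -> B = 0 -> 0 = 1
(A -> A) | (B -> B) = 1 | 1 = 1
~~~A -> ((A -> A) | (B -> B)) = 1 -> 1 = 1
A -> B = 0 -> 0 = 1
A -> A = 0 -> 0 = 1
(A -> B) <-> (A -> A) = 1 <-> 1 = 1
((A -> B) <-> (A -> A)) -> B = 1 -> 0 = 0
(~~~A -> ((A -> A) | (B -> B))) -> (((A -> B) <-> (A -> A)) -> B) = 1 -> 0 = 0
This gives 0 ≠ 1.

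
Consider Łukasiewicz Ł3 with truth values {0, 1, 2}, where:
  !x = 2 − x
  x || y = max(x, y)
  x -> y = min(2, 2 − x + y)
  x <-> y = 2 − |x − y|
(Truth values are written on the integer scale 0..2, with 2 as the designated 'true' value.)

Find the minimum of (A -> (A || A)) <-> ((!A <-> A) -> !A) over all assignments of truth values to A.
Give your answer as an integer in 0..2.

Take A = 1:
A || A = 1 || 1 = 1
A -> (A || A) = 1 -> 1 = 2
!A = !1 = 1
!A <-> A = 1 <-> 1 = 2
!A = !1 = 1
(!A <-> A) -> !A = 2 -> 1 = 1
(A -> (A || A)) <-> ((!A <-> A) -> !A) = 2 <-> 1 = 1
No assignment yields a value below 1, so this is the minimum.

1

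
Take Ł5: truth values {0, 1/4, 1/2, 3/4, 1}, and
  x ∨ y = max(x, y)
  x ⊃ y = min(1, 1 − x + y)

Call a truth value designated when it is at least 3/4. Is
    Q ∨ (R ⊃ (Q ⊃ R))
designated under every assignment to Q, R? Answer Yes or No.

At Q = 1/4, R = 3/4, for instance:
Q ⊃ R = 1/4 ⊃ 3/4 = 1
R ⊃ (Q ⊃ R) = 3/4 ⊃ 1 = 1
Q ∨ (R ⊃ (Q ⊃ R)) = 1/4 ∨ 1 = 1
and checking the remaining 24 assignments likewise gives ≥ 3/4 in every case.

Yes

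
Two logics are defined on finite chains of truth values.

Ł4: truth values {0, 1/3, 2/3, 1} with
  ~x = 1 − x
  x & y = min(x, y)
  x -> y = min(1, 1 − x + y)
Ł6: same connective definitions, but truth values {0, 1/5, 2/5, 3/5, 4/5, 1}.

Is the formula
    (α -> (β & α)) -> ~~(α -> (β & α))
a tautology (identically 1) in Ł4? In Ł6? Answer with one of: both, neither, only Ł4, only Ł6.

both

In Ł4: every assignment gives 1 — tautology.
In Ł6: every assignment gives 1 — tautology.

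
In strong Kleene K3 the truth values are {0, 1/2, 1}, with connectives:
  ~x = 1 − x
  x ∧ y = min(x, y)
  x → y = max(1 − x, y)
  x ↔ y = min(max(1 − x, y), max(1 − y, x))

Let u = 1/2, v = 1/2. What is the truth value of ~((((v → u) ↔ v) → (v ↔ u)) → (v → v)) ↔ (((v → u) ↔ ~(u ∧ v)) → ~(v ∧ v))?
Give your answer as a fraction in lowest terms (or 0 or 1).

v → u = 1/2 → 1/2 = 1/2
(v → u) ↔ v = 1/2 ↔ 1/2 = 1/2
v ↔ u = 1/2 ↔ 1/2 = 1/2
((v → u) ↔ v) → (v ↔ u) = 1/2 → 1/2 = 1/2
v → v = 1/2 → 1/2 = 1/2
(((v → u) ↔ v) → (v ↔ u)) → (v → v) = 1/2 → 1/2 = 1/2
~((((v → u) ↔ v) → (v ↔ u)) → (v → v)) = ~1/2 = 1/2
v → u = 1/2 → 1/2 = 1/2
u ∧ v = 1/2 ∧ 1/2 = 1/2
~(u ∧ v) = ~1/2 = 1/2
(v → u) ↔ ~(u ∧ v) = 1/2 ↔ 1/2 = 1/2
v ∧ v = 1/2 ∧ 1/2 = 1/2
~(v ∧ v) = ~1/2 = 1/2
((v → u) ↔ ~(u ∧ v)) → ~(v ∧ v) = 1/2 → 1/2 = 1/2
~((((v → u) ↔ v) → (v ↔ u)) → (v → v)) ↔ (((v → u) ↔ ~(u ∧ v)) → ~(v ∧ v)) = 1/2 ↔ 1/2 = 1/2

1/2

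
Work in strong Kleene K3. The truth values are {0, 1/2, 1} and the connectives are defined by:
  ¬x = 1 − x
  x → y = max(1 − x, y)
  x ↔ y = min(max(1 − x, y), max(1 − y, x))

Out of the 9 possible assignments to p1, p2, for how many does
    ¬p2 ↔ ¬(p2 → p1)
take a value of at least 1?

p1 = 0, p2 = 0 ↦ 0  <
p1 = 0, p2 = 1/2 ↦ 1/2  <
p1 = 0, p2 = 1 ↦ 0  <
p1 = 1/2, p2 = 0 ↦ 0  <
p1 = 1/2, p2 = 1/2 ↦ 1/2  <
p1 = 1/2, p2 = 1 ↦ 1/2  <
p1 = 1, p2 = 0 ↦ 0  <
p1 = 1, p2 = 1/2 ↦ 1/2  <
p1 = 1, p2 = 1 ↦ 1  ≥
So 1 of the 9 assignments meets the threshold.

1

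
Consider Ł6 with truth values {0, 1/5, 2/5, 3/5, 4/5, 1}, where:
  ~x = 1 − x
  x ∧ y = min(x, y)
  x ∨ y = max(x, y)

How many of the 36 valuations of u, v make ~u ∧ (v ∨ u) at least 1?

1

value 1: 1 assignment (counts)
value 4/5: 3 assignments
value 3/5: 5 assignments
value 2/5: 11 assignments
value 1/5: 9 assignments
value 0: 7 assignments
So 1 of the 36 assignments meets the threshold.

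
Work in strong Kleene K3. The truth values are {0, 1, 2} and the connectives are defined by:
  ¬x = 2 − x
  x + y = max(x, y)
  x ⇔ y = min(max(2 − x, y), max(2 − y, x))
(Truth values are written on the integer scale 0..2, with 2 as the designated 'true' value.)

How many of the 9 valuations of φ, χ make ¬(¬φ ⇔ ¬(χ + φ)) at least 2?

1

φ = 0, χ = 0 ↦ 0  <
φ = 0, χ = 1 ↦ 1  <
φ = 0, χ = 2 ↦ 2  ≥
φ = 1, χ = 0 ↦ 1  <
φ = 1, χ = 1 ↦ 1  <
φ = 1, χ = 2 ↦ 1  <
φ = 2, χ = 0 ↦ 0  <
φ = 2, χ = 1 ↦ 0  <
φ = 2, χ = 2 ↦ 0  <
So 1 of the 9 assignments meets the threshold.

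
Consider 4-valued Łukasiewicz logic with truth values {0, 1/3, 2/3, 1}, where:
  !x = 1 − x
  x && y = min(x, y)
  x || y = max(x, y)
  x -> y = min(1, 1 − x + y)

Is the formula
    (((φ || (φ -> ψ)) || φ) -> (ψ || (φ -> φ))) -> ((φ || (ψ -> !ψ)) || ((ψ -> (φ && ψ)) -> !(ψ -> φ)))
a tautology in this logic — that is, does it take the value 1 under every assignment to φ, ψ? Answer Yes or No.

Counterexample: take φ = 1/3, ψ = 2/3.
φ -> ψ = 1/3 -> 2/3 = 1
φ || (φ -> ψ) = 1/3 || 1 = 1
(φ || (φ -> ψ)) || φ = 1 || 1/3 = 1
φ -> φ = 1/3 -> 1/3 = 1
ψ || (φ -> φ) = 2/3 || 1 = 1
((φ || (φ -> ψ)) || φ) -> (ψ || (φ -> φ)) = 1 -> 1 = 1
!ψ = !2/3 = 1/3
ψ -> !ψ = 2/3 -> 1/3 = 2/3
φ || (ψ -> !ψ) = 1/3 || 2/3 = 2/3
φ && ψ = 1/3 && 2/3 = 1/3
ψ -> (φ && ψ) = 2/3 -> 1/3 = 2/3
ψ -> φ = 2/3 -> 1/3 = 2/3
!(ψ -> φ) = !2/3 = 1/3
(ψ -> (φ && ψ)) -> !(ψ -> φ) = 2/3 -> 1/3 = 2/3
(φ || (ψ -> !ψ)) || ((ψ -> (φ && ψ)) -> !(ψ -> φ)) = 2/3 || 2/3 = 2/3
(((φ || (φ -> ψ)) || φ) -> (ψ || (φ -> φ))) -> ((φ || (ψ -> !ψ)) || ((ψ -> (φ && ψ)) -> !(ψ -> φ))) = 1 -> 2/3 = 2/3
This gives 2/3 ≠ 1.

No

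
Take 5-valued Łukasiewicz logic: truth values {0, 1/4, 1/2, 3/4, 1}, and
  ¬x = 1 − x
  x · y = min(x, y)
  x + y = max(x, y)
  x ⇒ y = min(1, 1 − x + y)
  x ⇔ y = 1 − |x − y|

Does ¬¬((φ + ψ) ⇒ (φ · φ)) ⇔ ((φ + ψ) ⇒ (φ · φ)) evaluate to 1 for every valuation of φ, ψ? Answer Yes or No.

Yes

At φ = 1/4, ψ = 3/4, for instance:
φ + ψ = 1/4 + 3/4 = 3/4
φ · φ = 1/4 · 1/4 = 1/4
(φ + ψ) ⇒ (φ · φ) = 3/4 ⇒ 1/4 = 1/2
¬((φ + ψ) ⇒ (φ · φ)) = ¬1/2 = 1/2
¬¬((φ + ψ) ⇒ (φ · φ)) = ¬1/2 = 1/2
¬¬((φ + ψ) ⇒ (φ · φ)) ⇔ ((φ + ψ) ⇒ (φ · φ)) = 1/2 ⇔ 1/2 = 1
and checking the remaining 24 assignments likewise gives ≥ 1 in every case.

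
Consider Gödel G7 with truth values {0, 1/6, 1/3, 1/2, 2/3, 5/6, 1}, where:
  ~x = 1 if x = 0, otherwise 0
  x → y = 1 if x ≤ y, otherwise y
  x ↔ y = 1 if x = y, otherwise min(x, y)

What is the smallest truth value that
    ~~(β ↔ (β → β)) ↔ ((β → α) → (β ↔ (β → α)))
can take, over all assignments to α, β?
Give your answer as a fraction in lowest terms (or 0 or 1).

Take α = 1/6, β = 1/6:
β → β = 1/6 → 1/6 = 1
β ↔ (β → β) = 1/6 ↔ 1 = 1/6
~(β ↔ (β → β)) = ~1/6 = 0
~~(β ↔ (β → β)) = ~0 = 1
β → α = 1/6 → 1/6 = 1
β → α = 1/6 → 1/6 = 1
β ↔ (β → α) = 1/6 ↔ 1 = 1/6
(β → α) → (β ↔ (β → α)) = 1 → 1/6 = 1/6
~~(β ↔ (β → β)) ↔ ((β → α) → (β ↔ (β → α))) = 1 ↔ 1/6 = 1/6
No assignment yields a value below 1/6, so this is the minimum.

1/6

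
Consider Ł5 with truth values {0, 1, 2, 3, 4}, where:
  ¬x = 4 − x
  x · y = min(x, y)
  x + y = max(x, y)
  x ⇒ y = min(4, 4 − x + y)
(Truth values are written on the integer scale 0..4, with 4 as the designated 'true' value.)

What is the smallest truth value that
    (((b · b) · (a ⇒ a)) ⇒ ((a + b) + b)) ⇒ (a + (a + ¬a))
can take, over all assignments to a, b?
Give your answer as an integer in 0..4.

Take a = 2, b = 0:
b · b = 0 · 0 = 0
a ⇒ a = 2 ⇒ 2 = 4
(b · b) · (a ⇒ a) = 0 · 4 = 0
a + b = 2 + 0 = 2
(a + b) + b = 2 + 0 = 2
((b · b) · (a ⇒ a)) ⇒ ((a + b) + b) = 0 ⇒ 2 = 4
¬a = ¬2 = 2
a + ¬a = 2 + 2 = 2
a + (a + ¬a) = 2 + 2 = 2
(((b · b) · (a ⇒ a)) ⇒ ((a + b) + b)) ⇒ (a + (a + ¬a)) = 4 ⇒ 2 = 2
No assignment yields a value below 2, so this is the minimum.

2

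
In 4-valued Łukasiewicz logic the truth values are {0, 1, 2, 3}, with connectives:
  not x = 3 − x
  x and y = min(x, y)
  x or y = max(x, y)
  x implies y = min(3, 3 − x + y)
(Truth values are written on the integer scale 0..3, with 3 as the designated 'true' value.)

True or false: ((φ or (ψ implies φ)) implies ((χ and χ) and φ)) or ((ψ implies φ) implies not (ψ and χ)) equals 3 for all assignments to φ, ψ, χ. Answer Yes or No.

No

Counterexample: take φ = 1, ψ = 1, χ = 1.
ψ implies φ = 1 implies 1 = 3
φ or (ψ implies φ) = 1 or 3 = 3
χ and χ = 1 and 1 = 1
(χ and χ) and φ = 1 and 1 = 1
(φ or (ψ implies φ)) implies ((χ and χ) and φ) = 3 implies 1 = 1
ψ implies φ = 1 implies 1 = 3
ψ and χ = 1 and 1 = 1
not (ψ and χ) = not 1 = 2
(ψ implies φ) implies not (ψ and χ) = 3 implies 2 = 2
((φ or (ψ implies φ)) implies ((χ and χ) and φ)) or ((ψ implies φ) implies not (ψ and χ)) = 1 or 2 = 2
This gives 2 ≠ 3.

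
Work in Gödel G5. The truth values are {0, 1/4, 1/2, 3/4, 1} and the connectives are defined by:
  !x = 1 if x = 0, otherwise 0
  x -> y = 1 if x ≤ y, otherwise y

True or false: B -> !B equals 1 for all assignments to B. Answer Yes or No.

No

Counterexample: take B = 1/4.
!B = !1/4 = 0
B -> !B = 1/4 -> 0 = 0
This gives 0 ≠ 1.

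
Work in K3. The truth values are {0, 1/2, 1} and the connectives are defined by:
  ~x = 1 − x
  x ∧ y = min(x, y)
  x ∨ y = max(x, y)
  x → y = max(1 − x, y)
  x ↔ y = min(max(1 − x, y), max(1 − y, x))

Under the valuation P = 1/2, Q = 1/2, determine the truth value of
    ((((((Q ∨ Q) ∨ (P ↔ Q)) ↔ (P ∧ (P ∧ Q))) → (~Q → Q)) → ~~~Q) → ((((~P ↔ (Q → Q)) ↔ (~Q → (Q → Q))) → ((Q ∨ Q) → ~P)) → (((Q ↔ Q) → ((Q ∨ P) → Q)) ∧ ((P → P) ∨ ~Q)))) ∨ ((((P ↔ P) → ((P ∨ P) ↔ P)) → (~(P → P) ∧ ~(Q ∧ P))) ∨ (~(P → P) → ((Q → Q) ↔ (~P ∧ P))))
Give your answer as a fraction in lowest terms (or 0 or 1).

Q ∨ Q = 1/2 ∨ 1/2 = 1/2
P ↔ Q = 1/2 ↔ 1/2 = 1/2
(Q ∨ Q) ∨ (P ↔ Q) = 1/2 ∨ 1/2 = 1/2
P ∧ Q = 1/2 ∧ 1/2 = 1/2
P ∧ (P ∧ Q) = 1/2 ∧ 1/2 = 1/2
((Q ∨ Q) ∨ (P ↔ Q)) ↔ (P ∧ (P ∧ Q)) = 1/2 ↔ 1/2 = 1/2
~Q = ~1/2 = 1/2
~Q → Q = 1/2 → 1/2 = 1/2
(((Q ∨ Q) ∨ (P ↔ Q)) ↔ (P ∧ (P ∧ Q))) → (~Q → Q) = 1/2 → 1/2 = 1/2
~Q = ~1/2 = 1/2
~~Q = ~1/2 = 1/2
~~~Q = ~1/2 = 1/2
((((Q ∨ Q) ∨ (P ↔ Q)) ↔ (P ∧ (P ∧ Q))) → (~Q → Q)) → ~~~Q = 1/2 → 1/2 = 1/2
~P = ~1/2 = 1/2
Q → Q = 1/2 → 1/2 = 1/2
~P ↔ (Q → Q) = 1/2 ↔ 1/2 = 1/2
~Q = ~1/2 = 1/2
Q → Q = 1/2 → 1/2 = 1/2
~Q → (Q → Q) = 1/2 → 1/2 = 1/2
(~P ↔ (Q → Q)) ↔ (~Q → (Q → Q)) = 1/2 ↔ 1/2 = 1/2
Q ∨ Q = 1/2 ∨ 1/2 = 1/2
~P = ~1/2 = 1/2
(Q ∨ Q) → ~P = 1/2 → 1/2 = 1/2
((~P ↔ (Q → Q)) ↔ (~Q → (Q → Q))) → ((Q ∨ Q) → ~P) = 1/2 → 1/2 = 1/2
Q ↔ Q = 1/2 ↔ 1/2 = 1/2
Q ∨ P = 1/2 ∨ 1/2 = 1/2
(Q ∨ P) → Q = 1/2 → 1/2 = 1/2
(Q ↔ Q) → ((Q ∨ P) → Q) = 1/2 → 1/2 = 1/2
P → P = 1/2 → 1/2 = 1/2
~Q = ~1/2 = 1/2
(P → P) ∨ ~Q = 1/2 ∨ 1/2 = 1/2
((Q ↔ Q) → ((Q ∨ P) → Q)) ∧ ((P → P) ∨ ~Q) = 1/2 ∧ 1/2 = 1/2
(((~P ↔ (Q → Q)) ↔ (~Q → (Q → Q))) → ((Q ∨ Q) → ~P)) → (((Q ↔ Q) → ((Q ∨ P) → Q)) ∧ ((P → P) ∨ ~Q)) = 1/2 → 1/2 = 1/2
(((((Q ∨ Q) ∨ (P ↔ Q)) ↔ (P ∧ (P ∧ Q))) → (~Q → Q)) → ~~~Q) → ((((~P ↔ (Q → Q)) ↔ (~Q → (Q → Q))) → ((Q ∨ Q) → ~P)) → (((Q ↔ Q) → ((Q ∨ P) → Q)) ∧ ((P → P) ∨ ~Q))) = 1/2 → 1/2 = 1/2
P ↔ P = 1/2 ↔ 1/2 = 1/2
P ∨ P = 1/2 ∨ 1/2 = 1/2
(P ∨ P) ↔ P = 1/2 ↔ 1/2 = 1/2
(P ↔ P) → ((P ∨ P) ↔ P) = 1/2 → 1/2 = 1/2
P → P = 1/2 → 1/2 = 1/2
~(P → P) = ~1/2 = 1/2
Q ∧ P = 1/2 ∧ 1/2 = 1/2
~(Q ∧ P) = ~1/2 = 1/2
~(P → P) ∧ ~(Q ∧ P) = 1/2 ∧ 1/2 = 1/2
((P ↔ P) → ((P ∨ P) ↔ P)) → (~(P → P) ∧ ~(Q ∧ P)) = 1/2 → 1/2 = 1/2
P → P = 1/2 → 1/2 = 1/2
~(P → P) = ~1/2 = 1/2
Q → Q = 1/2 → 1/2 = 1/2
~P = ~1/2 = 1/2
~P ∧ P = 1/2 ∧ 1/2 = 1/2
(Q → Q) ↔ (~P ∧ P) = 1/2 ↔ 1/2 = 1/2
~(P → P) → ((Q → Q) ↔ (~P ∧ P)) = 1/2 → 1/2 = 1/2
(((P ↔ P) → ((P ∨ P) ↔ P)) → (~(P → P) ∧ ~(Q ∧ P))) ∨ (~(P → P) → ((Q → Q) ↔ (~P ∧ P))) = 1/2 ∨ 1/2 = 1/2
((((((Q ∨ Q) ∨ (P ↔ Q)) ↔ (P ∧ (P ∧ Q))) → (~Q → Q)) → ~~~Q) → ((((~P ↔ (Q → Q)) ↔ (~Q → (Q → Q))) → ((Q ∨ Q) → ~P)) → (((Q ↔ Q) → ((Q ∨ P) → Q)) ∧ ((P → P) ∨ ~Q)))) ∨ ((((P ↔ P) → ((P ∨ P) ↔ P)) → (~(P → P) ∧ ~(Q ∧ P))) ∨ (~(P → P) → ((Q → Q) ↔ (~P ∧ P)))) = 1/2 ∨ 1/2 = 1/2

1/2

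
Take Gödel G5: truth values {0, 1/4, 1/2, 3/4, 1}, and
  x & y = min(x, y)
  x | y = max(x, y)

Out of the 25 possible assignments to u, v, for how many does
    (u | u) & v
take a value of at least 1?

1

value 1: 1 assignment (counts)
value 3/4: 3 assignments
value 1/2: 5 assignments
value 1/4: 7 assignments
value 0: 9 assignments
So 1 of the 25 assignments meets the threshold.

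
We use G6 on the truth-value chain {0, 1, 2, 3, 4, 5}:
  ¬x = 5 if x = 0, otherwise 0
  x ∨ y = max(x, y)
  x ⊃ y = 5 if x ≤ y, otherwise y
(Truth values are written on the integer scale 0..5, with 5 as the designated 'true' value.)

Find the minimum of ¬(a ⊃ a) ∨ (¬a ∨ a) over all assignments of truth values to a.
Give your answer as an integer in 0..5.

Take a = 1:
a ⊃ a = 1 ⊃ 1 = 5
¬(a ⊃ a) = ¬5 = 0
¬a = ¬1 = 0
¬a ∨ a = 0 ∨ 1 = 1
¬(a ⊃ a) ∨ (¬a ∨ a) = 0 ∨ 1 = 1
No assignment yields a value below 1, so this is the minimum.

1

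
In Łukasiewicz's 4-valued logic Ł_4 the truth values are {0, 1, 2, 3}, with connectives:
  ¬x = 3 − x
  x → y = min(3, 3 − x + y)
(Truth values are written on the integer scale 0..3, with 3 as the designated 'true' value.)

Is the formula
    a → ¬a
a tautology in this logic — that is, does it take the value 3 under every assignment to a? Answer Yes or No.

Counterexample: take a = 2.
¬a = ¬2 = 1
a → ¬a = 2 → 1 = 2
This gives 2 ≠ 3.

No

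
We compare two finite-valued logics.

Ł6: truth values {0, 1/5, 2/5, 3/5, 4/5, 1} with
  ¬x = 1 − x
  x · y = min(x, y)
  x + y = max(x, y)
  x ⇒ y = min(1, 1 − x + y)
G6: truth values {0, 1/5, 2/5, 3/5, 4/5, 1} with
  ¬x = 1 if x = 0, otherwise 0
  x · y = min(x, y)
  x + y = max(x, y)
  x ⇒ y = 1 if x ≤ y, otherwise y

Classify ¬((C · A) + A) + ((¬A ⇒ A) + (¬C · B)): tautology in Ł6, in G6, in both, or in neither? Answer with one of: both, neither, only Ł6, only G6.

only G6

In Ł6: at A = 1/5, B = 0, C = 0 the value is 4/5 — not a tautology.
In G6: every assignment gives 1 — tautology.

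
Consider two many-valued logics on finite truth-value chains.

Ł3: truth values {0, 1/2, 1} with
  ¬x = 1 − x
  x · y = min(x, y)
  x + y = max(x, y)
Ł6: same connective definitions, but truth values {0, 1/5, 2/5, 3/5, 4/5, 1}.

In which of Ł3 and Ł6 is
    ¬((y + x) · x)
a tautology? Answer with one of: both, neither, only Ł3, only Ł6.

In Ł3: at x = 1/2, y = 0 the value is 1/2 — not a tautology.
In Ł6: at x = 1/5, y = 0 the value is 4/5 — not a tautology.

neither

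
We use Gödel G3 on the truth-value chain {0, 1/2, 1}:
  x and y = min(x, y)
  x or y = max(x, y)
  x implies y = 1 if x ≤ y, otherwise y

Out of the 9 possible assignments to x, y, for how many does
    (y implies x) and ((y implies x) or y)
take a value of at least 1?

x = 0, y = 0 ↦ 1  ≥
x = 0, y = 1/2 ↦ 0  <
x = 0, y = 1 ↦ 0  <
x = 1/2, y = 0 ↦ 1  ≥
x = 1/2, y = 1/2 ↦ 1  ≥
x = 1/2, y = 1 ↦ 1/2  <
x = 1, y = 0 ↦ 1  ≥
x = 1, y = 1/2 ↦ 1  ≥
x = 1, y = 1 ↦ 1  ≥
So 6 of the 9 assignments meet the threshold.

6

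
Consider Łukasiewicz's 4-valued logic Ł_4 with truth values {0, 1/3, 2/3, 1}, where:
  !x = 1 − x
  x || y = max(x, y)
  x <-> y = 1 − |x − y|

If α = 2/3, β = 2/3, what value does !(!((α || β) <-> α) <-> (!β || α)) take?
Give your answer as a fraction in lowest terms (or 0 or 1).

2/3

α || β = 2/3 || 2/3 = 2/3
(α || β) <-> α = 2/3 <-> 2/3 = 1
!((α || β) <-> α) = !1 = 0
!β = !2/3 = 1/3
!β || α = 1/3 || 2/3 = 2/3
!((α || β) <-> α) <-> (!β || α) = 0 <-> 2/3 = 1/3
!(!((α || β) <-> α) <-> (!β || α)) = !1/3 = 2/3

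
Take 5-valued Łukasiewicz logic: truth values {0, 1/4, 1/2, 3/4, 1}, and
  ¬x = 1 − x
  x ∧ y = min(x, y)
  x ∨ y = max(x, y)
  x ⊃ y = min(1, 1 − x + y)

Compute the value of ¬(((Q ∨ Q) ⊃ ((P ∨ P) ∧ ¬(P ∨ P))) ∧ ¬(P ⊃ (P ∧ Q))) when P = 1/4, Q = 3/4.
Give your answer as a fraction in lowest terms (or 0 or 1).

Q ∨ Q = 3/4 ∨ 3/4 = 3/4
P ∨ P = 1/4 ∨ 1/4 = 1/4
P ∨ P = 1/4 ∨ 1/4 = 1/4
¬(P ∨ P) = ¬1/4 = 3/4
(P ∨ P) ∧ ¬(P ∨ P) = 1/4 ∧ 3/4 = 1/4
(Q ∨ Q) ⊃ ((P ∨ P) ∧ ¬(P ∨ P)) = 3/4 ⊃ 1/4 = 1/2
P ∧ Q = 1/4 ∧ 3/4 = 1/4
P ⊃ (P ∧ Q) = 1/4 ⊃ 1/4 = 1
¬(P ⊃ (P ∧ Q)) = ¬1 = 0
((Q ∨ Q) ⊃ ((P ∨ P) ∧ ¬(P ∨ P))) ∧ ¬(P ⊃ (P ∧ Q)) = 1/2 ∧ 0 = 0
¬(((Q ∨ Q) ⊃ ((P ∨ P) ∧ ¬(P ∨ P))) ∧ ¬(P ⊃ (P ∧ Q))) = ¬0 = 1

1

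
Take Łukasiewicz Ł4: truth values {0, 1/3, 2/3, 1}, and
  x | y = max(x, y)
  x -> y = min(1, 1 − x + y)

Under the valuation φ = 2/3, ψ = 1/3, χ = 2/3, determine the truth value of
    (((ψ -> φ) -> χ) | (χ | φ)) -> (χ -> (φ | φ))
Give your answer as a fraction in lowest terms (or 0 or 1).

ψ -> φ = 1/3 -> 2/3 = 1
(ψ -> φ) -> χ = 1 -> 2/3 = 2/3
χ | φ = 2/3 | 2/3 = 2/3
((ψ -> φ) -> χ) | (χ | φ) = 2/3 | 2/3 = 2/3
φ | φ = 2/3 | 2/3 = 2/3
χ -> (φ | φ) = 2/3 -> 2/3 = 1
(((ψ -> φ) -> χ) | (χ | φ)) -> (χ -> (φ | φ)) = 2/3 -> 1 = 1

1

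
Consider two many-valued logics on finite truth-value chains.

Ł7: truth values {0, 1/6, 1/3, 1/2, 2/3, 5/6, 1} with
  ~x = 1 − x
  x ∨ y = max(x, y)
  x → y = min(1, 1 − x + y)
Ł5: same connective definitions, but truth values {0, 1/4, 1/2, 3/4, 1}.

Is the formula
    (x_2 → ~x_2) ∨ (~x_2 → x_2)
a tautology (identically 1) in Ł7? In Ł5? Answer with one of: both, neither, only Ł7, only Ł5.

both

In Ł7: every assignment gives 1 — tautology.
In Ł5: every assignment gives 1 — tautology.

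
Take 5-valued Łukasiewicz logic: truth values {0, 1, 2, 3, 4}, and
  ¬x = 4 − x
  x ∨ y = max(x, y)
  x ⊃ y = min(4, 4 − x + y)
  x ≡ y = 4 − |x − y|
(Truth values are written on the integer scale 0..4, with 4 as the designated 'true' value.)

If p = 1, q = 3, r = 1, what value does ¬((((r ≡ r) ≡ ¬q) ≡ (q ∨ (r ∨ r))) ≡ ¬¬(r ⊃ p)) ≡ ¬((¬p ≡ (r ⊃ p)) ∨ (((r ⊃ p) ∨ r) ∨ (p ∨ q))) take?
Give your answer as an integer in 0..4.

r ≡ r = 1 ≡ 1 = 4
¬q = ¬3 = 1
(r ≡ r) ≡ ¬q = 4 ≡ 1 = 1
r ∨ r = 1 ∨ 1 = 1
q ∨ (r ∨ r) = 3 ∨ 1 = 3
((r ≡ r) ≡ ¬q) ≡ (q ∨ (r ∨ r)) = 1 ≡ 3 = 2
r ⊃ p = 1 ⊃ 1 = 4
¬(r ⊃ p) = ¬4 = 0
¬¬(r ⊃ p) = ¬0 = 4
(((r ≡ r) ≡ ¬q) ≡ (q ∨ (r ∨ r))) ≡ ¬¬(r ⊃ p) = 2 ≡ 4 = 2
¬((((r ≡ r) ≡ ¬q) ≡ (q ∨ (r ∨ r))) ≡ ¬¬(r ⊃ p)) = ¬2 = 2
¬p = ¬1 = 3
r ⊃ p = 1 ⊃ 1 = 4
¬p ≡ (r ⊃ p) = 3 ≡ 4 = 3
r ⊃ p = 1 ⊃ 1 = 4
(r ⊃ p) ∨ r = 4 ∨ 1 = 4
p ∨ q = 1 ∨ 3 = 3
((r ⊃ p) ∨ r) ∨ (p ∨ q) = 4 ∨ 3 = 4
(¬p ≡ (r ⊃ p)) ∨ (((r ⊃ p) ∨ r) ∨ (p ∨ q)) = 3 ∨ 4 = 4
¬((¬p ≡ (r ⊃ p)) ∨ (((r ⊃ p) ∨ r) ∨ (p ∨ q))) = ¬4 = 0
¬((((r ≡ r) ≡ ¬q) ≡ (q ∨ (r ∨ r))) ≡ ¬¬(r ⊃ p)) ≡ ¬((¬p ≡ (r ⊃ p)) ∨ (((r ⊃ p) ∨ r) ∨ (p ∨ q))) = 2 ≡ 0 = 2

2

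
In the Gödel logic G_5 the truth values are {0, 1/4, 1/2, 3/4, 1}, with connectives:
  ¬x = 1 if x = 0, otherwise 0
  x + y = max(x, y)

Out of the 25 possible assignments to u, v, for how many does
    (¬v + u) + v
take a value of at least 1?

value 1: 13 assignments (counts)
value 3/4: 6 assignments
value 1/2: 4 assignments
value 1/4: 2 assignments
So 13 of the 25 assignments meet the threshold.

13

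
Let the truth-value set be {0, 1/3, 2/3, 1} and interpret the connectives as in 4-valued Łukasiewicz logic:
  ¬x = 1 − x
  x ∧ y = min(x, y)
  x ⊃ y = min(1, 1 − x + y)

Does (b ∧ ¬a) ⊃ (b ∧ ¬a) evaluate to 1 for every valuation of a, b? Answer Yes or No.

a = 0, b = 0 ↦ 1
a = 0, b = 1/3 ↦ 1
a = 0, b = 2/3 ↦ 1
a = 0, b = 1 ↦ 1
a = 1/3, b = 0 ↦ 1
a = 1/3, b = 1/3 ↦ 1
a = 1/3, b = 2/3 ↦ 1
a = 1/3, b = 1 ↦ 1
a = 2/3, b = 0 ↦ 1
a = 2/3, b = 1/3 ↦ 1
a = 2/3, b = 2/3 ↦ 1
a = 2/3, b = 1 ↦ 1
a = 1, b = 0 ↦ 1
a = 1, b = 1/3 ↦ 1
a = 1, b = 2/3 ↦ 1
a = 1, b = 1 ↦ 1
Every assignment gives a value ≥ 1.

Yes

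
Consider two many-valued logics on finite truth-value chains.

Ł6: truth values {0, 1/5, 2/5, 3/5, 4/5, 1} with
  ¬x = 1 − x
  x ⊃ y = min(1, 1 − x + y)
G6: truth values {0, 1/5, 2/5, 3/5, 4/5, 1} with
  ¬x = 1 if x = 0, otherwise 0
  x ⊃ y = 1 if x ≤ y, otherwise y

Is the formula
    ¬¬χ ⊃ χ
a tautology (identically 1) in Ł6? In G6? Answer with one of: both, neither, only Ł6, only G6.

In Ł6: every assignment gives 1 — tautology.
In G6: at χ = 1/5 the value is 1/5 — not a tautology.

only Ł6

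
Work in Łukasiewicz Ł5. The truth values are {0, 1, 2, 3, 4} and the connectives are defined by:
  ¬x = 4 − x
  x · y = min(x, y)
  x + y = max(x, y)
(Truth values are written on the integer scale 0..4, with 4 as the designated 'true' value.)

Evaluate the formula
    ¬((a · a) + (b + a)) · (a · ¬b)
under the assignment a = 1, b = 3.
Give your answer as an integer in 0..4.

a · a = 1 · 1 = 1
b + a = 3 + 1 = 3
(a · a) + (b + a) = 1 + 3 = 3
¬((a · a) + (b + a)) = ¬3 = 1
¬b = ¬3 = 1
a · ¬b = 1 · 1 = 1
¬((a · a) + (b + a)) · (a · ¬b) = 1 · 1 = 1

1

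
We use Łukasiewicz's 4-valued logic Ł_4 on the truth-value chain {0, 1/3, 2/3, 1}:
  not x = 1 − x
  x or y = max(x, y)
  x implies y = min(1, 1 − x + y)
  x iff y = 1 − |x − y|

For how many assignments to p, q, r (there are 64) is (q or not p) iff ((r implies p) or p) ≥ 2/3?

value 1: 17 assignments (counts)
value 2/3: 24 assignments (counts)
value 1/3: 15 assignments
value 0: 8 assignments
So 41 of the 64 assignments meet the threshold.

41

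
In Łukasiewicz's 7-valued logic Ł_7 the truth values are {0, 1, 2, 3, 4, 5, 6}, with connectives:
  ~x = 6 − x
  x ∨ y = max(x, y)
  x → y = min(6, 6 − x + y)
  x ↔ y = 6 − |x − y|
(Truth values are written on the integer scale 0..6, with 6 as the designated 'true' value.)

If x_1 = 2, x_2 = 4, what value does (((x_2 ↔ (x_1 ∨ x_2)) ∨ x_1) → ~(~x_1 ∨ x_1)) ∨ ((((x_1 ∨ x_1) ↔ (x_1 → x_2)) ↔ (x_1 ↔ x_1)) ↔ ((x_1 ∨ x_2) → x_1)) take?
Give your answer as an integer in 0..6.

x_1 ∨ x_2 = 2 ∨ 4 = 4
x_2 ↔ (x_1 ∨ x_2) = 4 ↔ 4 = 6
(x_2 ↔ (x_1 ∨ x_2)) ∨ x_1 = 6 ∨ 2 = 6
~x_1 = ~2 = 4
~x_1 ∨ x_1 = 4 ∨ 2 = 4
~(~x_1 ∨ x_1) = ~4 = 2
((x_2 ↔ (x_1 ∨ x_2)) ∨ x_1) → ~(~x_1 ∨ x_1) = 6 → 2 = 2
x_1 ∨ x_1 = 2 ∨ 2 = 2
x_1 → x_2 = 2 → 4 = 6
(x_1 ∨ x_1) ↔ (x_1 → x_2) = 2 ↔ 6 = 2
x_1 ↔ x_1 = 2 ↔ 2 = 6
((x_1 ∨ x_1) ↔ (x_1 → x_2)) ↔ (x_1 ↔ x_1) = 2 ↔ 6 = 2
x_1 ∨ x_2 = 2 ∨ 4 = 4
(x_1 ∨ x_2) → x_1 = 4 → 2 = 4
(((x_1 ∨ x_1) ↔ (x_1 → x_2)) ↔ (x_1 ↔ x_1)) ↔ ((x_1 ∨ x_2) → x_1) = 2 ↔ 4 = 4
(((x_2 ↔ (x_1 ∨ x_2)) ∨ x_1) → ~(~x_1 ∨ x_1)) ∨ ((((x_1 ∨ x_1) ↔ (x_1 → x_2)) ↔ (x_1 ↔ x_1)) ↔ ((x_1 ∨ x_2) → x_1)) = 2 ∨ 4 = 4

4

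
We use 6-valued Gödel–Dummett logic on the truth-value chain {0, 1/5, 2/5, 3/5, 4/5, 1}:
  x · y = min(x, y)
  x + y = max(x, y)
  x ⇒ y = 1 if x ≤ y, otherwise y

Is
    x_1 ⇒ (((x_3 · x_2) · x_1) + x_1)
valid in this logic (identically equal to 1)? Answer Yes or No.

Yes

At x_1 = 3/5, x_2 = 0, x_3 = 1/5, for instance:
x_3 · x_2 = 1/5 · 0 = 0
(x_3 · x_2) · x_1 = 0 · 3/5 = 0
((x_3 · x_2) · x_1) + x_1 = 0 + 3/5 = 3/5
x_1 ⇒ (((x_3 · x_2) · x_1) + x_1) = 3/5 ⇒ 3/5 = 1
and checking the remaining 215 assignments likewise gives ≥ 1 in every case.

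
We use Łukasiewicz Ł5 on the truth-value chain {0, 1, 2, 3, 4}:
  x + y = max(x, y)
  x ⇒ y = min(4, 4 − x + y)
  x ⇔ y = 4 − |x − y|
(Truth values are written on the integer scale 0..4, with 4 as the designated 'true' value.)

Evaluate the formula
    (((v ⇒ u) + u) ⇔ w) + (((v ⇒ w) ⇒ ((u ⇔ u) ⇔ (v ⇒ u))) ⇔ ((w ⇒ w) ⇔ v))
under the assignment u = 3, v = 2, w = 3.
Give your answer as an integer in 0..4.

3

v ⇒ u = 2 ⇒ 3 = 4
(v ⇒ u) + u = 4 + 3 = 4
((v ⇒ u) + u) ⇔ w = 4 ⇔ 3 = 3
v ⇒ w = 2 ⇒ 3 = 4
u ⇔ u = 3 ⇔ 3 = 4
v ⇒ u = 2 ⇒ 3 = 4
(u ⇔ u) ⇔ (v ⇒ u) = 4 ⇔ 4 = 4
(v ⇒ w) ⇒ ((u ⇔ u) ⇔ (v ⇒ u)) = 4 ⇒ 4 = 4
w ⇒ w = 3 ⇒ 3 = 4
(w ⇒ w) ⇔ v = 4 ⇔ 2 = 2
((v ⇒ w) ⇒ ((u ⇔ u) ⇔ (v ⇒ u))) ⇔ ((w ⇒ w) ⇔ v) = 4 ⇔ 2 = 2
(((v ⇒ u) + u) ⇔ w) + (((v ⇒ w) ⇒ ((u ⇔ u) ⇔ (v ⇒ u))) ⇔ ((w ⇒ w) ⇔ v)) = 3 + 2 = 3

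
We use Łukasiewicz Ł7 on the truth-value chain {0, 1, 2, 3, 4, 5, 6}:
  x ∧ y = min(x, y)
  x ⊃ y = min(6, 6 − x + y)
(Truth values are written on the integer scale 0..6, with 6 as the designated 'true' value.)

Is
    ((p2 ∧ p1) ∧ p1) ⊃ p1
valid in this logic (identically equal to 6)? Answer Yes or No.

At p1 = 3, p2 = 4, for instance:
p2 ∧ p1 = 4 ∧ 3 = 3
(p2 ∧ p1) ∧ p1 = 3 ∧ 3 = 3
((p2 ∧ p1) ∧ p1) ⊃ p1 = 3 ⊃ 3 = 6
and checking the remaining 48 assignments likewise gives ≥ 6 in every case.

Yes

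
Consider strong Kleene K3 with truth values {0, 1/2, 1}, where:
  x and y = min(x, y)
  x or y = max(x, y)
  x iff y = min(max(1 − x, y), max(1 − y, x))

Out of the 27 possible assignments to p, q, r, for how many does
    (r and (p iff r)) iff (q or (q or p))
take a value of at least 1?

value 1: 5 assignments (counts)
value 1/2: 16 assignments
value 0: 6 assignments
So 5 of the 27 assignments meet the threshold.

5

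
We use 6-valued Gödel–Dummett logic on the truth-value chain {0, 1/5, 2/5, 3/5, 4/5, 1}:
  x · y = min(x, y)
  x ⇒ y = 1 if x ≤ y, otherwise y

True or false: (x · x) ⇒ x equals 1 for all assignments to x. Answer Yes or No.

Yes

x = 0 ↦ 1
x = 1/5 ↦ 1
x = 2/5 ↦ 1
x = 3/5 ↦ 1
x = 4/5 ↦ 1
x = 1 ↦ 1
Every assignment gives a value ≥ 1.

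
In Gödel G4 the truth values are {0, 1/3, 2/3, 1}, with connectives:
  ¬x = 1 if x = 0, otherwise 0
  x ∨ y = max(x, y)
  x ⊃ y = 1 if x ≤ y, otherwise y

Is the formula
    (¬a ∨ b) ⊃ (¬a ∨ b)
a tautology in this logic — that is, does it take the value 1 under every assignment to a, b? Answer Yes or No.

Yes

a = 0, b = 0 ↦ 1
a = 0, b = 1/3 ↦ 1
a = 0, b = 2/3 ↦ 1
a = 0, b = 1 ↦ 1
a = 1/3, b = 0 ↦ 1
a = 1/3, b = 1/3 ↦ 1
a = 1/3, b = 2/3 ↦ 1
a = 1/3, b = 1 ↦ 1
a = 2/3, b = 0 ↦ 1
a = 2/3, b = 1/3 ↦ 1
a = 2/3, b = 2/3 ↦ 1
a = 2/3, b = 1 ↦ 1
a = 1, b = 0 ↦ 1
a = 1, b = 1/3 ↦ 1
a = 1, b = 2/3 ↦ 1
a = 1, b = 1 ↦ 1
Every assignment gives a value ≥ 1.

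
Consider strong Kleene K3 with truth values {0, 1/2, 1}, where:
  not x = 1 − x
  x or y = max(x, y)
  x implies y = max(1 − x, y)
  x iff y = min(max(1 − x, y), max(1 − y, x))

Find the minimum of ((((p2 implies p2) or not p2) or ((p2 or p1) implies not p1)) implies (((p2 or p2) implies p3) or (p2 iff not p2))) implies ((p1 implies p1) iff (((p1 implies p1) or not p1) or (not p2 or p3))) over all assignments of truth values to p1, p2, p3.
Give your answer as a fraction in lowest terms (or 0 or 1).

1/2

Take p1 = 1/2, p2 = 0, p3 = 0:
p2 implies p2 = 0 implies 0 = 1
not p2 = not 0 = 1
(p2 implies p2) or not p2 = 1 or 1 = 1
p2 or p1 = 0 or 1/2 = 1/2
not p1 = not 1/2 = 1/2
(p2 or p1) implies not p1 = 1/2 implies 1/2 = 1/2
((p2 implies p2) or not p2) or ((p2 or p1) implies not p1) = 1 or 1/2 = 1
p2 or p2 = 0 or 0 = 0
(p2 or p2) implies p3 = 0 implies 0 = 1
not p2 = not 0 = 1
p2 iff not p2 = 0 iff 1 = 0
((p2 or p2) implies p3) or (p2 iff not p2) = 1 or 0 = 1
(((p2 implies p2) or not p2) or ((p2 or p1) implies not p1)) implies (((p2 or p2) implies p3) or (p2 iff not p2)) = 1 implies 1 = 1
p1 implies p1 = 1/2 implies 1/2 = 1/2
p1 implies p1 = 1/2 implies 1/2 = 1/2
not p1 = not 1/2 = 1/2
(p1 implies p1) or not p1 = 1/2 or 1/2 = 1/2
not p2 = not 0 = 1
not p2 or p3 = 1 or 0 = 1
((p1 implies p1) or not p1) or (not p2 or p3) = 1/2 or 1 = 1
(p1 implies p1) iff (((p1 implies p1) or not p1) or (not p2 or p3)) = 1/2 iff 1 = 1/2
((((p2 implies p2) or not p2) or ((p2 or p1) implies not p1)) implies (((p2 or p2) implies p3) or (p2 iff not p2))) implies ((p1 implies p1) iff (((p1 implies p1) or not p1) or (not p2 or p3))) = 1 implies 1/2 = 1/2
No assignment yields a value below 1/2, so this is the minimum.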